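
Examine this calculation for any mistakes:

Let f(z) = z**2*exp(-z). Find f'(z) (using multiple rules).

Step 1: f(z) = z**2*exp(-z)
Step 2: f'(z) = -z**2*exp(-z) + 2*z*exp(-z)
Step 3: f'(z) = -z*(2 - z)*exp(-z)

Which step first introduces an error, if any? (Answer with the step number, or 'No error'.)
Step 3

Step 3 is incorrect due to a sign flip.
The step shows: -z*(2 - z)*exp(-z)
The correct value should be: z*(2 - z)*exp(-z)

Explanation: The sign of the whole expression was flipped: the term z*(2 - z)*exp(-z) was incorrectly written as -z*(2 - z)*exp(-z)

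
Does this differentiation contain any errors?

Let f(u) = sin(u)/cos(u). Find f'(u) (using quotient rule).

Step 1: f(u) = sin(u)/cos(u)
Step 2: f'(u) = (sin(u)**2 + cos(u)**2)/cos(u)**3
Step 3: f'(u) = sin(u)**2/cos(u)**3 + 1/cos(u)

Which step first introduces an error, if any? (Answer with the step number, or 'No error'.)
Step 2

Step 2 is incorrect due to a wrong exponent.
The step shows: (sin(u)**2 + cos(u)**2)/cos(u)**3
The correct value should be: (sin(u)**2 + cos(u)**2)/cos(u)**2

Explanation: The exponent -2 on cos(u) was incorrectly written as -3: the term (sin(u)**2 + cos(u)**2)/cos(u)**2 was incorrectly written as (sin(u)**2 + cos(u)**2)/cos(u)**3
The later steps are derived from this incorrect expression, so the error originates in Step 2.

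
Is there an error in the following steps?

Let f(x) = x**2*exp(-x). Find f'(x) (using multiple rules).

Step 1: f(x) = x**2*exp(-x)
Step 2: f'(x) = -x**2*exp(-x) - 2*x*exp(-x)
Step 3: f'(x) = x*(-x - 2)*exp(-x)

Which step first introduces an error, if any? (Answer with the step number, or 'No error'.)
Step 2

Step 2 is incorrect due to a sign flip.
The step shows: -x**2*exp(-x) - 2*x*exp(-x)
The correct value should be: -x**2*exp(-x) + 2*x*exp(-x)

Explanation: The sign of one term was flipped: the term 2*x*exp(-x) was incorrectly written as -2*x*exp(-x)
The later steps are derived from this incorrect expression, so the error originates in Step 2.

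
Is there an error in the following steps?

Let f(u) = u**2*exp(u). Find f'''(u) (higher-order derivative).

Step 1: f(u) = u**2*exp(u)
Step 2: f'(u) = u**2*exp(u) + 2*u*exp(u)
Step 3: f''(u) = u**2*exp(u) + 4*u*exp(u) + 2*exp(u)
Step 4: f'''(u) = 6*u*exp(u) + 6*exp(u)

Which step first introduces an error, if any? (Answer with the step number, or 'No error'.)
Step 4

Step 4 is incorrect due to a dropped term.
The step shows: 6*u*exp(u) + 6*exp(u)
The correct value should be: u**2*exp(u) + 6*u*exp(u) + 6*exp(u)

Explanation: A term was dropped: the term u**2*exp(u) was incorrectly omitted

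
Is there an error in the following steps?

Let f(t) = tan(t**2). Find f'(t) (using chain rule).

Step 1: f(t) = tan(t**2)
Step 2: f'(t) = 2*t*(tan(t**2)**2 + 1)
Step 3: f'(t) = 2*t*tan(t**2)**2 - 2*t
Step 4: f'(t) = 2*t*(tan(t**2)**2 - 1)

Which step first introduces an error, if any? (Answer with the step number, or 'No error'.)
Step 3

Step 3 is incorrect due to a sign flip.
The step shows: 2*t*tan(t**2)**2 - 2*t
The correct value should be: 2*t*tan(t**2)**2 + 2*t

Explanation: The sign of one term was flipped: the term 2*t was incorrectly written as -2*t
The later steps are derived from this incorrect expression, so the error originates in Step 3.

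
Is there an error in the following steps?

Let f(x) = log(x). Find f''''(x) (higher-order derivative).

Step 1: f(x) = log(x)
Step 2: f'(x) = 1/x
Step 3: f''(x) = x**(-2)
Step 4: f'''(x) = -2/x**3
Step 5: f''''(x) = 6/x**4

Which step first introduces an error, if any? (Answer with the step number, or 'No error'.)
Step 3

Step 3 is incorrect due to a sign flip.
The step shows: x**(-2)
The correct value should be: -1/x**2

Explanation: The sign of the whole expression was flipped: the term -1/x**2 was incorrectly written as x**(-2)
The later steps are derived from this incorrect expression, so the error originates in Step 3.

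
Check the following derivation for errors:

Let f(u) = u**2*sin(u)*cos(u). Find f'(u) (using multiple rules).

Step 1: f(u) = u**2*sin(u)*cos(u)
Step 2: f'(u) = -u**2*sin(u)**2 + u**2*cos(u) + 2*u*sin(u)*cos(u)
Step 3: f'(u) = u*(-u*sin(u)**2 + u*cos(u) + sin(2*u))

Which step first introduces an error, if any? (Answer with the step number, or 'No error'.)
Step 2

Step 2 is incorrect due to a wrong exponent.
The step shows: -u**2*sin(u)**2 + u**2*cos(u) + 2*u*sin(u)*cos(u)
The correct value should be: -u**2*sin(u)**2 + u**2*cos(u)**2 + 2*u*sin(u)*cos(u)

Explanation: The exponent 2 on cos(u) was incorrectly written as 1: the term u**2*cos(u)**2 was incorrectly written as u**2*cos(u)
The later steps are derived from this incorrect expression, so the error originates in Step 2.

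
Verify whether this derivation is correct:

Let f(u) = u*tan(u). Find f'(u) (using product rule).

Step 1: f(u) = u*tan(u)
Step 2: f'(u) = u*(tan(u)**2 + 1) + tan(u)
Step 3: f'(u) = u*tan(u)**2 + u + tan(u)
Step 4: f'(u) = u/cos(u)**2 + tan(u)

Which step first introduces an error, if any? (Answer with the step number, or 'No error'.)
No error

All steps in this derivation are correct.
The final answer f'(u) = u/cos(u)**2 + tan(u) is valid.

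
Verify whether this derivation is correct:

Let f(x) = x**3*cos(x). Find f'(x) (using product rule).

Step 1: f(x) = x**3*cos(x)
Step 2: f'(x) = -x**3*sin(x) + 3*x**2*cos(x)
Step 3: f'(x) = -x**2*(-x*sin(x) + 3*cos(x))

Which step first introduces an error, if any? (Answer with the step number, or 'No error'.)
Step 3

Step 3 is incorrect due to a sign flip.
The step shows: -x**2*(-x*sin(x) + 3*cos(x))
The correct value should be: x**2*(-x*sin(x) + 3*cos(x))

Explanation: The sign of the whole expression was flipped: the term x**2*(-x*sin(x) + 3*cos(x)) was incorrectly written as -x**2*(-x*sin(x) + 3*cos(x))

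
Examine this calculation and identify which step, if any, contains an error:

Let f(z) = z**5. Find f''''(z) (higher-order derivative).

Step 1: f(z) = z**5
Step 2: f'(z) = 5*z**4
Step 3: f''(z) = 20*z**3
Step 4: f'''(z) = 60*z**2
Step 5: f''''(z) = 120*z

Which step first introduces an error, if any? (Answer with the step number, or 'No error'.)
No error

All steps in this derivation are correct.
The final answer f''''(z) = 120*z is valid.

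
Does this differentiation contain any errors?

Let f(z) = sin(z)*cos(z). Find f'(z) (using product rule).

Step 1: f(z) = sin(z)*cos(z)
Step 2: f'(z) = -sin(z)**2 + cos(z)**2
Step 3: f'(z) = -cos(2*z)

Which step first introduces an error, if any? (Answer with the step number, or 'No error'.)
Step 3

Step 3 is incorrect due to a sign flip.
The step shows: -cos(2*z)
The correct value should be: cos(2*z)

Explanation: The sign of the whole expression was flipped: the term cos(2*z) was incorrectly written as -cos(2*z)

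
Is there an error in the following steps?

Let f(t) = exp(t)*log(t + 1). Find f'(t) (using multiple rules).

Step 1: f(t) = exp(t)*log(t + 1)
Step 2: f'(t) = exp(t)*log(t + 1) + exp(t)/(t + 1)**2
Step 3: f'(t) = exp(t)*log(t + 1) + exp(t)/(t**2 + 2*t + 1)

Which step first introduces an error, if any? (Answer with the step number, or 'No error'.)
Step 2

Step 2 is incorrect due to a wrong exponent.
The step shows: exp(t)*log(t + 1) + exp(t)/(t + 1)**2
The correct value should be: exp(t)*log(t + 1) + exp(t)/(t + 1)

Explanation: The exponent -1 on t + 1 was incorrectly written as -2: the term exp(t)/(t + 1) was incorrectly written as exp(t)/(t + 1)**2
The later steps are derived from this incorrect expression, so the error originates in Step 2.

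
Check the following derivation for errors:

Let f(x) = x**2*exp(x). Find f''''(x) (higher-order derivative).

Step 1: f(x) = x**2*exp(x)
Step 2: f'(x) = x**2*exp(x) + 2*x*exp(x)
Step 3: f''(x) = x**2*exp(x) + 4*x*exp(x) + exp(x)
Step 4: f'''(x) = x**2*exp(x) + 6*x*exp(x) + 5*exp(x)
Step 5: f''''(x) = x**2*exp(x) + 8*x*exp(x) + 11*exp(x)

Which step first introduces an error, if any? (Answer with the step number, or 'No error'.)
Step 3

Step 3 is incorrect due to a wrong coefficient.
The step shows: x**2*exp(x) + 4*x*exp(x) + exp(x)
The correct value should be: x**2*exp(x) + 4*x*exp(x) + 2*exp(x)

Explanation: The coefficient 2 was incorrectly written as 1: the term 2*exp(x) was incorrectly written as exp(x)
The later steps are derived from this incorrect expression, so the error originates in Step 3.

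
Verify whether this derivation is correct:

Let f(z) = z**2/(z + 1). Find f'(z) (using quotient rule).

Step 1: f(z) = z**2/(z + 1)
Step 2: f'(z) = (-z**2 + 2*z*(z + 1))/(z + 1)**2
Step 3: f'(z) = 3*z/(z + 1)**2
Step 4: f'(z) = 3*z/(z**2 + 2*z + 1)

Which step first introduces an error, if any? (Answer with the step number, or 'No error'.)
Step 3

Step 3 is incorrect due to a wrong exponent.
The step shows: 3*z/(z + 1)**2
The correct value should be: (z**2 + 2*z)/(z + 1)**2

Explanation: The exponent 2 on z was incorrectly written as 1: the term (z**2 + 2*z)/(z + 1)**2 was incorrectly written as 3*z/(z + 1)**2
The later steps are derived from this incorrect expression, so the error originates in Step 3.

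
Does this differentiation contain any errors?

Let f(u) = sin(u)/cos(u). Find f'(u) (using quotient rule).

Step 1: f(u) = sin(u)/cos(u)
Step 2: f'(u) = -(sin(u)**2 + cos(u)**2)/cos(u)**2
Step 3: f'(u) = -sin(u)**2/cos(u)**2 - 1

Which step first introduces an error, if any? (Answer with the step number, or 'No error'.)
Step 2

Step 2 is incorrect due to a sign flip.
The step shows: -(sin(u)**2 + cos(u)**2)/cos(u)**2
The correct value should be: (sin(u)**2 + cos(u)**2)/cos(u)**2

Explanation: The sign of the whole expression was flipped: the term (sin(u)**2 + cos(u)**2)/cos(u)**2 was incorrectly written as -(sin(u)**2 + cos(u)**2)/cos(u)**2
The later steps are derived from this incorrect expression, so the error originates in Step 2.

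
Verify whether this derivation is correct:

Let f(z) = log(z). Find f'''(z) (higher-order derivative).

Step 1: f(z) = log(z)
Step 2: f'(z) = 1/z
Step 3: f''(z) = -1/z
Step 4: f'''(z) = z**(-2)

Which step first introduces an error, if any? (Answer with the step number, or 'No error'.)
Step 3

Step 3 is incorrect due to a wrong exponent.
The step shows: -1/z
The correct value should be: -1/z**2

Explanation: The exponent -2 on z was incorrectly written as -1: the term -1/z**2 was incorrectly written as -1/z
The later steps are derived from this incorrect expression, so the error originates in Step 3.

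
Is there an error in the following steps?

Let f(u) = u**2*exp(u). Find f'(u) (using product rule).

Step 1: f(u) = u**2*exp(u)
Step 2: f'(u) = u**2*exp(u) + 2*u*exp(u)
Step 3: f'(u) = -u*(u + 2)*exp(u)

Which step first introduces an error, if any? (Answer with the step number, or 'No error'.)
Step 3

Step 3 is incorrect due to a sign flip.
The step shows: -u*(u + 2)*exp(u)
The correct value should be: u*(u + 2)*exp(u)

Explanation: The sign of the whole expression was flipped: the term u*(u + 2)*exp(u) was incorrectly written as -u*(u + 2)*exp(u)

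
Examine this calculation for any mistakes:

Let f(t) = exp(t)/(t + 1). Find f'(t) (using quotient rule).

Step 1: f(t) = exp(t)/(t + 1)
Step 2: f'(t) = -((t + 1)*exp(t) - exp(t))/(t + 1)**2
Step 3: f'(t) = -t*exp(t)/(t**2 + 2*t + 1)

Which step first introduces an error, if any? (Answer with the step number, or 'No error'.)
Step 2

Step 2 is incorrect due to a sign flip.
The step shows: -((t + 1)*exp(t) - exp(t))/(t + 1)**2
The correct value should be: ((t + 1)*exp(t) - exp(t))/(t + 1)**2

Explanation: The sign of the whole expression was flipped: the term ((t + 1)*exp(t) - exp(t))/(t + 1)**2 was incorrectly written as -((t + 1)*exp(t) - exp(t))/(t + 1)**2
The later steps are derived from this incorrect expression, so the error originates in Step 2.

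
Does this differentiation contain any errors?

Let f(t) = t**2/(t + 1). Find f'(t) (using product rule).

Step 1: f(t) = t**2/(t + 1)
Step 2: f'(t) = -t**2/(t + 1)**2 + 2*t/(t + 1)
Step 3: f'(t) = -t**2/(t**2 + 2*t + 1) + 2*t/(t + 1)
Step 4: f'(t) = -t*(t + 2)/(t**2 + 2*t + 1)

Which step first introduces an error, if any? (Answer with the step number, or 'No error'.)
Step 4

Step 4 is incorrect due to a sign flip.
The step shows: -t*(t + 2)/(t**2 + 2*t + 1)
The correct value should be: t*(t + 2)/(t**2 + 2*t + 1)

Explanation: The sign of the whole expression was flipped: the term t*(t + 2)/(t**2 + 2*t + 1) was incorrectly written as -t*(t + 2)/(t**2 + 2*t + 1)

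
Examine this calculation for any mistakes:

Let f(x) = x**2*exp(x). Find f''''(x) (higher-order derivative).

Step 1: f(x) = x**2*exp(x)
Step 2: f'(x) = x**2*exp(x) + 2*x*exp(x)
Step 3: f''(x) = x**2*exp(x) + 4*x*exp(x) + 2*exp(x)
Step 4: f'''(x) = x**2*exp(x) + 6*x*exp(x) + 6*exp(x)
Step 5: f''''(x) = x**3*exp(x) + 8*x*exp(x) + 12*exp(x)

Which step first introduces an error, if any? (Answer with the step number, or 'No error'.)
Step 5

Step 5 is incorrect due to a wrong exponent.
The step shows: x**3*exp(x) + 8*x*exp(x) + 12*exp(x)
The correct value should be: x**2*exp(x) + 8*x*exp(x) + 12*exp(x)

Explanation: The exponent 2 on x was incorrectly written as 3: the term x**2*exp(x) was incorrectly written as x**3*exp(x)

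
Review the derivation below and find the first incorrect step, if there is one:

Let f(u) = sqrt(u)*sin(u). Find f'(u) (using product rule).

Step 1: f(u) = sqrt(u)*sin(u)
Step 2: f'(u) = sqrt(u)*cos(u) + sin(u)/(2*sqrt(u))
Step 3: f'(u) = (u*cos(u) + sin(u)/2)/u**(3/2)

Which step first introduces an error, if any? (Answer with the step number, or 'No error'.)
Step 3

Step 3 is incorrect due to a wrong exponent.
The step shows: (u*cos(u) + sin(u)/2)/u**(3/2)
The correct value should be: (u*cos(u) + sin(u)/2)/sqrt(u)

Explanation: The exponent -1/2 on u was incorrectly written as -3/2: the term (u*cos(u) + sin(u)/2)/sqrt(u) was incorrectly written as (u*cos(u) + sin(u)/2)/u**(3/2)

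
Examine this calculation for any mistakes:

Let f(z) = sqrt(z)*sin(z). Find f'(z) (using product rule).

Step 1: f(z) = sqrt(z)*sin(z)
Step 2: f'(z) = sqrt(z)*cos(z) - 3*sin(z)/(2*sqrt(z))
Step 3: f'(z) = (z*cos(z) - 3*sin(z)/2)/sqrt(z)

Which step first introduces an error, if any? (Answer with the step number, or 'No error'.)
Step 2

Step 2 is incorrect due to a wrong coefficient.
The step shows: sqrt(z)*cos(z) - 3*sin(z)/(2*sqrt(z))
The correct value should be: sqrt(z)*cos(z) + sin(z)/(2*sqrt(z))

Explanation: The coefficient 1/2 was incorrectly written as -3/2: the term sin(z)/(2*sqrt(z)) was incorrectly written as -3*sin(z)/(2*sqrt(z))
The later steps are derived from this incorrect expression, so the error originates in Step 2.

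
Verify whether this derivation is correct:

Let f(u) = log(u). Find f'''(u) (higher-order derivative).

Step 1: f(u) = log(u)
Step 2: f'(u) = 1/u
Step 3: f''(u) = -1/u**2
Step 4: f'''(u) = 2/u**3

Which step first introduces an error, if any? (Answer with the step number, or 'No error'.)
No error

All steps in this derivation are correct.
The final answer f'''(u) = 2/u**3 is valid.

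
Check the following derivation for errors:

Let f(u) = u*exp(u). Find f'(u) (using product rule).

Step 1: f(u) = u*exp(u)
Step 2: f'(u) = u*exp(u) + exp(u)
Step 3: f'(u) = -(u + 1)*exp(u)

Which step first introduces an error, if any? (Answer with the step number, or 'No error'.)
Step 3

Step 3 is incorrect due to a sign flip.
The step shows: -(u + 1)*exp(u)
The correct value should be: (u + 1)*exp(u)

Explanation: The sign of the whole expression was flipped: the term (u + 1)*exp(u) was incorrectly written as -(u + 1)*exp(u)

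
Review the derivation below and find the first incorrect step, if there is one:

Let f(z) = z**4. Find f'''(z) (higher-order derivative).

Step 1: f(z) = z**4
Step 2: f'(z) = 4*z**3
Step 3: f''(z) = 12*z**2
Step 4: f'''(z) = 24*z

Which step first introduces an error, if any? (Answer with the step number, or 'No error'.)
No error

All steps in this derivation are correct.
The final answer f'''(z) = 24*z is valid.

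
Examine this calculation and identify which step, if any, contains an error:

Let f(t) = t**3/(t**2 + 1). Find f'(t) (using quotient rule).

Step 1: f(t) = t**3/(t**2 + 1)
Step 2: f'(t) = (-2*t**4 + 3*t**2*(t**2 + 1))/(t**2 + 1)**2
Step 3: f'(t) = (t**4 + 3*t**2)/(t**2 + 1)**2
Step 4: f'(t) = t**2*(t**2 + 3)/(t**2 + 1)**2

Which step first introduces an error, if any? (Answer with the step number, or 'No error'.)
No error

All steps in this derivation are correct.
The final answer f'(t) = t**2*(t**2 + 3)/(t**2 + 1)**2 is valid.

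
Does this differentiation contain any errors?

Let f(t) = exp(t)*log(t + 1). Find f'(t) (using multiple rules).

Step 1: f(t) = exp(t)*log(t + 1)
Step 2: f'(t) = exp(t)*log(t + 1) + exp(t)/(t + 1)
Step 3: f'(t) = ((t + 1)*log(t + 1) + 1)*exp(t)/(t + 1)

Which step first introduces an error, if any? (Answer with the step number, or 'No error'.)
No error

All steps in this derivation are correct.
The final answer f'(t) = ((t + 1)*log(t + 1) + 1)*exp(t)/(t + 1) is valid.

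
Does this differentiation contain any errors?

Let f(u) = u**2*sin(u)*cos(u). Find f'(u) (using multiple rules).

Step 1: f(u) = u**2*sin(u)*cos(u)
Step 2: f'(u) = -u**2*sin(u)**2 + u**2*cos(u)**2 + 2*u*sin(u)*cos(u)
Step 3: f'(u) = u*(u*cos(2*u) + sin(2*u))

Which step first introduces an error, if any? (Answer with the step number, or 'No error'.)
No error

All steps in this derivation are correct.
The final answer f'(u) = u*(u*cos(2*u) + sin(2*u)) is valid.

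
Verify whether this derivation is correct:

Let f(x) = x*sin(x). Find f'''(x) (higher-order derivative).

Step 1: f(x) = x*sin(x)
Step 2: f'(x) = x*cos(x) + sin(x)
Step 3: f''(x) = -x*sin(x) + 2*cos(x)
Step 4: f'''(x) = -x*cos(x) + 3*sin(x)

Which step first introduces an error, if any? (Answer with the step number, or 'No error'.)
Step 4

Step 4 is incorrect due to a sign flip.
The step shows: -x*cos(x) + 3*sin(x)
The correct value should be: -x*cos(x) - 3*sin(x)

Explanation: The sign of one term was flipped: the term -3*sin(x) was incorrectly written as 3*sin(x)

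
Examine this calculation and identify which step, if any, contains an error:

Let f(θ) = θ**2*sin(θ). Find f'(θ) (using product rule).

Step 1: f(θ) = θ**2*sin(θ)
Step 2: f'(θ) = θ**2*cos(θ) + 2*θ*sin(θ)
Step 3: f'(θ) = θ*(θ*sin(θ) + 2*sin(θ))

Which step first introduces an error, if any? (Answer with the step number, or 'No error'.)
Step 3

Step 3 is incorrect due to a wrong trig function.
The step shows: θ*(θ*sin(θ) + 2*sin(θ))
The correct value should be: θ*(θ*cos(θ) + 2*sin(θ))

Explanation: cos(θ) was incorrectly written as sin(θ): the term θ*(θ*cos(θ) + 2*sin(θ)) was incorrectly written as θ*(θ*sin(θ) + 2*sin(θ))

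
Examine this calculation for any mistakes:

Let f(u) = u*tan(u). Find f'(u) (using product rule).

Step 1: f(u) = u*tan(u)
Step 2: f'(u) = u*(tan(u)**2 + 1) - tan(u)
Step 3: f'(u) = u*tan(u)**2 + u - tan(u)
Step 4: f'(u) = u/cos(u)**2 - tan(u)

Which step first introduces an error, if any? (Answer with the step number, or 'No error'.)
Step 2

Step 2 is incorrect due to a sign flip.
The step shows: u*(tan(u)**2 + 1) - tan(u)
The correct value should be: u*(tan(u)**2 + 1) + tan(u)

Explanation: The sign of one term was flipped: the term tan(u) was incorrectly written as -tan(u)
The later steps are derived from this incorrect expression, so the error originates in Step 2.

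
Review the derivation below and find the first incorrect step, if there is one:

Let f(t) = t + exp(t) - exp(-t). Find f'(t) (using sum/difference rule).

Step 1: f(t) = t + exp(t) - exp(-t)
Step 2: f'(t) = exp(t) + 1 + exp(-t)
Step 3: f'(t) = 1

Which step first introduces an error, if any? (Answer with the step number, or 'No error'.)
Step 3

Step 3 is incorrect due to a dropped term.
The step shows: 1
The correct value should be: 2*cosh(t) + 1

Explanation: A term was dropped: the term 2*cosh(t) was incorrectly omitted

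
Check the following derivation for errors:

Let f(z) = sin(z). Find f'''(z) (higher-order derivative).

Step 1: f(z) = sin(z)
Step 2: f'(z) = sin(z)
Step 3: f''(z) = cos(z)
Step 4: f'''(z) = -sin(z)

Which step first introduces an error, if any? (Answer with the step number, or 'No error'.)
Step 2

Step 2 is incorrect due to a wrong trig function.
The step shows: sin(z)
The correct value should be: cos(z)

Explanation: cos(z) was incorrectly written as sin(z): the term cos(z) was incorrectly written as sin(z)
The later steps are derived from this incorrect expression, so the error originates in Step 2.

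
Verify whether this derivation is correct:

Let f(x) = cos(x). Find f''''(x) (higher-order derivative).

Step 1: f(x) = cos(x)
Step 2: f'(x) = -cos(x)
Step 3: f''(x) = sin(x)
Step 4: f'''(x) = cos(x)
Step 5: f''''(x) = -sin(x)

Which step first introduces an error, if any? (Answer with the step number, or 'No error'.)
Step 2

Step 2 is incorrect due to a wrong trig function.
The step shows: -cos(x)
The correct value should be: -sin(x)

Explanation: sin(x) was incorrectly written as cos(x): the term -sin(x) was incorrectly written as -cos(x)
The later steps are derived from this incorrect expression, so the error originates in Step 2.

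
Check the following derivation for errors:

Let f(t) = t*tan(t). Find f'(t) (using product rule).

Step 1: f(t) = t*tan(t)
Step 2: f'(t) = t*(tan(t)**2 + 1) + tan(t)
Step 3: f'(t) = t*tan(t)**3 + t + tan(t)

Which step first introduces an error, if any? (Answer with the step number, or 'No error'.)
Step 3

Step 3 is incorrect due to a wrong exponent.
The step shows: t*tan(t)**3 + t + tan(t)
The correct value should be: t*tan(t)**2 + t + tan(t)

Explanation: The exponent 2 on tan(t) was incorrectly written as 3: the term t*tan(t)**2 was incorrectly written as t*tan(t)**3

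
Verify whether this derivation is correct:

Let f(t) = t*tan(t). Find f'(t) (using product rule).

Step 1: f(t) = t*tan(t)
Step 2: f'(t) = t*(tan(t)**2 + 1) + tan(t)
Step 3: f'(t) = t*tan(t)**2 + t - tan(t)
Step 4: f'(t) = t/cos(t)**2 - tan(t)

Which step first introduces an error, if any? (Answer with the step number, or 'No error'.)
Step 3

Step 3 is incorrect due to a sign flip.
The step shows: t*tan(t)**2 + t - tan(t)
The correct value should be: t*tan(t)**2 + t + tan(t)

Explanation: The sign of one term was flipped: the term tan(t) was incorrectly written as -tan(t)
The later steps are derived from this incorrect expression, so the error originates in Step 3.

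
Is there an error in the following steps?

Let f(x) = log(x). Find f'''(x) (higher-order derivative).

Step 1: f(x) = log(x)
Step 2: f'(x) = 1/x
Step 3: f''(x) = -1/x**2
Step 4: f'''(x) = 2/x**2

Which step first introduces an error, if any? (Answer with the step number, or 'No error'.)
Step 4

Step 4 is incorrect due to a wrong exponent.
The step shows: 2/x**2
The correct value should be: 2/x**3

Explanation: The exponent -3 on x was incorrectly written as -2: the term 2/x**3 was incorrectly written as 2/x**2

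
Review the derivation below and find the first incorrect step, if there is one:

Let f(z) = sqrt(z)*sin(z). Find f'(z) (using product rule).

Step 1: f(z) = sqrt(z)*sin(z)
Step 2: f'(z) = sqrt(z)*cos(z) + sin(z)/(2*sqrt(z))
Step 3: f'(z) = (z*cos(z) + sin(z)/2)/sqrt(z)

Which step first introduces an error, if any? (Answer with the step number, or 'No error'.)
No error

All steps in this derivation are correct.
The final answer f'(z) = (z*cos(z) + sin(z)/2)/sqrt(z) is valid.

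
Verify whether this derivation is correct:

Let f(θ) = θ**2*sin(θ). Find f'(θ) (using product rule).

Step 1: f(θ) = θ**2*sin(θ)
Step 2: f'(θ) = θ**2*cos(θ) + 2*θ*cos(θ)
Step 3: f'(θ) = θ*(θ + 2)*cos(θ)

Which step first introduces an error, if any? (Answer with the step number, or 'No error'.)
Step 2

Step 2 is incorrect due to a wrong trig function.
The step shows: θ**2*cos(θ) + 2*θ*cos(θ)
The correct value should be: θ**2*cos(θ) + 2*θ*sin(θ)

Explanation: sin(θ) was incorrectly written as cos(θ): the term 2*θ*sin(θ) was incorrectly written as 2*θ*cos(θ)
The later steps are derived from this incorrect expression, so the error originates in Step 2.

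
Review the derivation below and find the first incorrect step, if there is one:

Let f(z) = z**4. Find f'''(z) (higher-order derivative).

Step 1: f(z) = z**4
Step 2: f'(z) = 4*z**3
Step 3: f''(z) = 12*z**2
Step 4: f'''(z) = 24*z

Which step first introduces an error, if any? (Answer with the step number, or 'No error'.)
No error

All steps in this derivation are correct.
The final answer f'''(z) = 24*z is valid.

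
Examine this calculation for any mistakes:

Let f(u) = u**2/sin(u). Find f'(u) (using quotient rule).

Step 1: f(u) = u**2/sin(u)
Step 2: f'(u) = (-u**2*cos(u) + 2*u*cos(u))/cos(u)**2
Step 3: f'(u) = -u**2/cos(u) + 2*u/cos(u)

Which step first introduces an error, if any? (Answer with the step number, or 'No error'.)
Step 2

Step 2 is incorrect due to a wrong trig function.
The step shows: (-u**2*cos(u) + 2*u*cos(u))/cos(u)**2
The correct value should be: (-u**2*cos(u) + 2*u*sin(u))/sin(u)**2

Explanation: sin(u) was incorrectly written as cos(u): the term (-u**2*cos(u) + 2*u*sin(u))/sin(u)**2 was incorrectly written as (-u**2*cos(u) + 2*u*cos(u))/cos(u)**2
The later steps are derived from this incorrect expression, so the error originates in Step 2.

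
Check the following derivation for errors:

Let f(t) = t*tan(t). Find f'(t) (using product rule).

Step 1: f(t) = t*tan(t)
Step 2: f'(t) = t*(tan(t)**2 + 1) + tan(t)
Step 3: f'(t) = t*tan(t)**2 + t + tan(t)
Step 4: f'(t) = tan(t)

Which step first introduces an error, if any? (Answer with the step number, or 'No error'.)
Step 4

Step 4 is incorrect due to a dropped term.
The step shows: tan(t)
The correct value should be: t/cos(t)**2 + tan(t)

Explanation: A term was dropped: the term t/cos(t)**2 was incorrectly omitted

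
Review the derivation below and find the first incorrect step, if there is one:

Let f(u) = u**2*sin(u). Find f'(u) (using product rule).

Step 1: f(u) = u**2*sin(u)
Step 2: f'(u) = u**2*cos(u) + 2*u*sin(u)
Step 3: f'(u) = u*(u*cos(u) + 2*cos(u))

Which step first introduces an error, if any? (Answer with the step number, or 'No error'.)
Step 3

Step 3 is incorrect due to a wrong trig function.
The step shows: u*(u*cos(u) + 2*cos(u))
The correct value should be: u*(u*cos(u) + 2*sin(u))

Explanation: sin(u) was incorrectly written as cos(u): the term u*(u*cos(u) + 2*sin(u)) was incorrectly written as u*(u*cos(u) + 2*cos(u))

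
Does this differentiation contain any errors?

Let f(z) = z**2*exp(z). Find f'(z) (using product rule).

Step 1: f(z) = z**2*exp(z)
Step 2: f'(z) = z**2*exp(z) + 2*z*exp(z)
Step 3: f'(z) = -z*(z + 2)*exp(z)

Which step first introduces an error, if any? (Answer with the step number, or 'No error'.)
Step 3

Step 3 is incorrect due to a sign flip.
The step shows: -z*(z + 2)*exp(z)
The correct value should be: z*(z + 2)*exp(z)

Explanation: The sign of the whole expression was flipped: the term z*(z + 2)*exp(z) was incorrectly written as -z*(z + 2)*exp(z)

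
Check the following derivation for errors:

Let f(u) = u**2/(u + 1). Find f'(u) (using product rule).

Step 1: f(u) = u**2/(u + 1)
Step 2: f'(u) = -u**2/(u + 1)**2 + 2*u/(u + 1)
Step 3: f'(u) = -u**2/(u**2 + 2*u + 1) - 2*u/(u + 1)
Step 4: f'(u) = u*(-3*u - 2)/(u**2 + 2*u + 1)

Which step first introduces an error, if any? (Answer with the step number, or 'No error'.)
Step 3

Step 3 is incorrect due to a sign flip.
The step shows: -u**2/(u**2 + 2*u + 1) - 2*u/(u + 1)
The correct value should be: -u**2/(u**2 + 2*u + 1) + 2*u/(u + 1)

Explanation: The sign of one term was flipped: the term 2*u/(u + 1) was incorrectly written as -2*u/(u + 1)
The later steps are derived from this incorrect expression, so the error originates in Step 3.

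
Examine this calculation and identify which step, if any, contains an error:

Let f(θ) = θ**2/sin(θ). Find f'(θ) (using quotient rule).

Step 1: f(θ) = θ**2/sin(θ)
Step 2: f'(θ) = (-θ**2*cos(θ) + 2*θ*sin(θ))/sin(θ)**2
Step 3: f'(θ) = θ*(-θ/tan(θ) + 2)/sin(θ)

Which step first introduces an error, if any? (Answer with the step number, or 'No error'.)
No error

All steps in this derivation are correct.
The final answer f'(θ) = θ*(-θ/tan(θ) + 2)/sin(θ) is valid.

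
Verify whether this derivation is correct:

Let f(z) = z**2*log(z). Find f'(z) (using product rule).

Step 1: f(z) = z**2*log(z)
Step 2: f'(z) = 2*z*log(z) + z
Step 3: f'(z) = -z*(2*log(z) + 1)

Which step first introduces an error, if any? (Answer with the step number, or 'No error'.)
Step 3

Step 3 is incorrect due to a sign flip.
The step shows: -z*(2*log(z) + 1)
The correct value should be: z*(2*log(z) + 1)

Explanation: The sign of the whole expression was flipped: the term z*(2*log(z) + 1) was incorrectly written as -z*(2*log(z) + 1)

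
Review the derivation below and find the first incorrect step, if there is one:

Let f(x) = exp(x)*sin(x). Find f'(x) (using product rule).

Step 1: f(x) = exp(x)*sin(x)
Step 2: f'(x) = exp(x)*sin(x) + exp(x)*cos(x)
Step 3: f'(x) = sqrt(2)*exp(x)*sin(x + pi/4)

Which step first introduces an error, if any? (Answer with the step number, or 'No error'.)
No error

All steps in this derivation are correct.
The final answer f'(x) = sqrt(2)*exp(x)*sin(x + pi/4) is valid.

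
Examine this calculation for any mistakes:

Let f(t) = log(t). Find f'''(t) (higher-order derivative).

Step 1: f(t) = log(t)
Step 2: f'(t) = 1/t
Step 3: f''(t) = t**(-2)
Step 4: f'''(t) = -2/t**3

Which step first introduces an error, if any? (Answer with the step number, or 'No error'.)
Step 3

Step 3 is incorrect due to a sign flip.
The step shows: t**(-2)
The correct value should be: -1/t**2

Explanation: The sign of the whole expression was flipped: the term -1/t**2 was incorrectly written as t**(-2)
The later steps are derived from this incorrect expression, so the error originates in Step 3.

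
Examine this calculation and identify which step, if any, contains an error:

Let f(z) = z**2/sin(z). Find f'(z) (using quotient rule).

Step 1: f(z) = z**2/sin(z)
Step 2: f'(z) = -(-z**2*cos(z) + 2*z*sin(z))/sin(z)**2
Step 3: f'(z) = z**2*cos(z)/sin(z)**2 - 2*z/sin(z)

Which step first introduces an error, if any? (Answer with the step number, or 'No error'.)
Step 2

Step 2 is incorrect due to a sign flip.
The step shows: -(-z**2*cos(z) + 2*z*sin(z))/sin(z)**2
The correct value should be: (-z**2*cos(z) + 2*z*sin(z))/sin(z)**2

Explanation: The sign of the whole expression was flipped: the term (-z**2*cos(z) + 2*z*sin(z))/sin(z)**2 was incorrectly written as -(-z**2*cos(z) + 2*z*sin(z))/sin(z)**2
The later steps are derived from this incorrect expression, so the error originates in Step 2.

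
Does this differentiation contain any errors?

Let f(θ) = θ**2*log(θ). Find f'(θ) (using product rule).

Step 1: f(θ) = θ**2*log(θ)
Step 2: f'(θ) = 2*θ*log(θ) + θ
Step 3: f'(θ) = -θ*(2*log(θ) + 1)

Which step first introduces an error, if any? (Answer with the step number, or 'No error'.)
Step 3

Step 3 is incorrect due to a sign flip.
The step shows: -θ*(2*log(θ) + 1)
The correct value should be: θ*(2*log(θ) + 1)

Explanation: The sign of the whole expression was flipped: the term θ*(2*log(θ) + 1) was incorrectly written as -θ*(2*log(θ) + 1)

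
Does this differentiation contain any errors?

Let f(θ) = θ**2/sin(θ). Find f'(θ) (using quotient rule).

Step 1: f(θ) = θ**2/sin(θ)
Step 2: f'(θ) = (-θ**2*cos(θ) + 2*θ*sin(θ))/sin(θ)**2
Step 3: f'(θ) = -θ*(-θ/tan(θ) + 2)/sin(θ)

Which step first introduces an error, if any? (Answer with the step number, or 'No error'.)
Step 3

Step 3 is incorrect due to a sign flip.
The step shows: -θ*(-θ/tan(θ) + 2)/sin(θ)
The correct value should be: θ*(-θ/tan(θ) + 2)/sin(θ)

Explanation: The sign of the whole expression was flipped: the term θ*(-θ/tan(θ) + 2)/sin(θ) was incorrectly written as -θ*(-θ/tan(θ) + 2)/sin(θ)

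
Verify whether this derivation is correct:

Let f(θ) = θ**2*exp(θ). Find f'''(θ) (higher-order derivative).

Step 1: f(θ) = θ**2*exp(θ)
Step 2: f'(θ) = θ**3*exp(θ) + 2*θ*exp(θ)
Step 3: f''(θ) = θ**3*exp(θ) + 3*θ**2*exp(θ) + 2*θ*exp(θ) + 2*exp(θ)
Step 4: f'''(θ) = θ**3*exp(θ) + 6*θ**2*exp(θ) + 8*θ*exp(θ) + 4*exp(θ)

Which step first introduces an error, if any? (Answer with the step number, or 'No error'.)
Step 2

Step 2 is incorrect due to a wrong exponent.
The step shows: θ**3*exp(θ) + 2*θ*exp(θ)
The correct value should be: θ**2*exp(θ) + 2*θ*exp(θ)

Explanation: The exponent 2 on θ was incorrectly written as 3: the term θ**2*exp(θ) was incorrectly written as θ**3*exp(θ)
The later steps are derived from this incorrect expression, so the error originates in Step 2.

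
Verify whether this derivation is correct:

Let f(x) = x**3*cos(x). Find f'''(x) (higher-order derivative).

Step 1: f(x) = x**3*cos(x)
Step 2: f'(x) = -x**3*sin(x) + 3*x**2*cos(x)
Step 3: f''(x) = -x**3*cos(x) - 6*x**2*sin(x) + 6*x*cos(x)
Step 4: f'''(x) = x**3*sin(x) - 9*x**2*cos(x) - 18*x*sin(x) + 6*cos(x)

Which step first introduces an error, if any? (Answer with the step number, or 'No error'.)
No error

All steps in this derivation are correct.
The final answer f'''(x) = x**3*sin(x) - 9*x**2*cos(x) - 18*x*sin(x) + 6*cos(x) is valid.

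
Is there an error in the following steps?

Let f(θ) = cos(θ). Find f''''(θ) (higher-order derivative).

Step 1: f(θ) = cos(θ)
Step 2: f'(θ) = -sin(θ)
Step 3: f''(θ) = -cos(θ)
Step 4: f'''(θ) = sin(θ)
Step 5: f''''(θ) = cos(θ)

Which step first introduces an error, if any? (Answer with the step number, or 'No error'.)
No error

All steps in this derivation are correct.
The final answer f''''(θ) = cos(θ) is valid.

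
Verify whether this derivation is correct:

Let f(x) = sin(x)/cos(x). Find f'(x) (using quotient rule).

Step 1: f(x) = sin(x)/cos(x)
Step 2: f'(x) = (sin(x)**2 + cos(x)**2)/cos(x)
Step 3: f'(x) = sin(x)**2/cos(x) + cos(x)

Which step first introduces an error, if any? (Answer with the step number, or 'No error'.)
Step 2

Step 2 is incorrect due to a wrong exponent.
The step shows: (sin(x)**2 + cos(x)**2)/cos(x)
The correct value should be: (sin(x)**2 + cos(x)**2)/cos(x)**2

Explanation: The exponent -2 on cos(x) was incorrectly written as -1: the term (sin(x)**2 + cos(x)**2)/cos(x)**2 was incorrectly written as (sin(x)**2 + cos(x)**2)/cos(x)
The later steps are derived from this incorrect expression, so the error originates in Step 2.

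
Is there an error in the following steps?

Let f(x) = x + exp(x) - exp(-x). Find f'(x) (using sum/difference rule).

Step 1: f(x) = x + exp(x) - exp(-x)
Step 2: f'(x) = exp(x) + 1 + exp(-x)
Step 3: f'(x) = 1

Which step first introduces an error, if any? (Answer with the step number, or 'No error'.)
Step 3

Step 3 is incorrect due to a dropped term.
The step shows: 1
The correct value should be: 2*cosh(x) + 1

Explanation: A term was dropped: the term 2*cosh(x) was incorrectly omitted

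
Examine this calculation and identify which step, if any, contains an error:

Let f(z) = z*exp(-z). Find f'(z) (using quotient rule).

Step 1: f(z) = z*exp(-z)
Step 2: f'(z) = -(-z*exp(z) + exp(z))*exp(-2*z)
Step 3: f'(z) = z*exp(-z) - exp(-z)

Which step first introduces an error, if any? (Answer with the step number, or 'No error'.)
Step 2

Step 2 is incorrect due to a sign flip.
The step shows: -(-z*exp(z) + exp(z))*exp(-2*z)
The correct value should be: (-z*exp(z) + exp(z))*exp(-2*z)

Explanation: The sign of the whole expression was flipped: the term (-z*exp(z) + exp(z))*exp(-2*z) was incorrectly written as -(-z*exp(z) + exp(z))*exp(-2*z)
The later steps are derived from this incorrect expression, so the error originates in Step 2.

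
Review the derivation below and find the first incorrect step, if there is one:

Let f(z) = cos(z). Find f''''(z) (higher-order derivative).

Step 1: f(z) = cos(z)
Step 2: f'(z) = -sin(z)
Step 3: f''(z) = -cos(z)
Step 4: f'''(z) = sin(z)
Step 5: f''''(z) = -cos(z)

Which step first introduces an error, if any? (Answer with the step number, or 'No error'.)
Step 5

Step 5 is incorrect due to a sign flip.
The step shows: -cos(z)
The correct value should be: cos(z)

Explanation: The sign of the whole expression was flipped: the term cos(z) was incorrectly written as -cos(z)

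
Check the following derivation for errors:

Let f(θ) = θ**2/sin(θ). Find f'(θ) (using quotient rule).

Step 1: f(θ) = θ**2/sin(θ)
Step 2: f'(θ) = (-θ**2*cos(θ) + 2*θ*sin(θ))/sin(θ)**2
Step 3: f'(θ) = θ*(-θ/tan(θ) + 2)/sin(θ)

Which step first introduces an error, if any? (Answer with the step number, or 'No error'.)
No error

All steps in this derivation are correct.
The final answer f'(θ) = θ*(-θ/tan(θ) + 2)/sin(θ) is valid.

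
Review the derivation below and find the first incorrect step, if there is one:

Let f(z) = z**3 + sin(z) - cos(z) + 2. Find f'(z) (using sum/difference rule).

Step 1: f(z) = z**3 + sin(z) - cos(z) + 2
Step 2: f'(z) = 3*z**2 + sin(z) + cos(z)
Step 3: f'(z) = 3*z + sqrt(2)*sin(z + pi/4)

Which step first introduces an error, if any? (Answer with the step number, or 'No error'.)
Step 3

Step 3 is incorrect due to a wrong exponent.
The step shows: 3*z + sqrt(2)*sin(z + pi/4)
The correct value should be: 3*z**2 + sqrt(2)*sin(z + pi/4)

Explanation: The exponent 2 on z was incorrectly written as 1: the term 3*z**2 was incorrectly written as 3*z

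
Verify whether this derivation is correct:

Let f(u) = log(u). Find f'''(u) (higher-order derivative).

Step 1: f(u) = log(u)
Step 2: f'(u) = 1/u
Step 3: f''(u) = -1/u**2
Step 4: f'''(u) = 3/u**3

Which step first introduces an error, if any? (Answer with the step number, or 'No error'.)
Step 4

Step 4 is incorrect due to a wrong coefficient.
The step shows: 3/u**3
The correct value should be: 2/u**3

Explanation: The coefficient 2 was incorrectly written as 3: the term 2/u**3 was incorrectly written as 3/u**3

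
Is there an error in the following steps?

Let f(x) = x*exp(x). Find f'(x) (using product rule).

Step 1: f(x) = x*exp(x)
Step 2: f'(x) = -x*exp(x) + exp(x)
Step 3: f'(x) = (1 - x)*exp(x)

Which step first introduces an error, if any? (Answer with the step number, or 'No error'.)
Step 2

Step 2 is incorrect due to a sign flip.
The step shows: -x*exp(x) + exp(x)
The correct value should be: x*exp(x) + exp(x)

Explanation: The sign of one term was flipped: the term x*exp(x) was incorrectly written as -x*exp(x)
The later steps are derived from this incorrect expression, so the error originates in Step 2.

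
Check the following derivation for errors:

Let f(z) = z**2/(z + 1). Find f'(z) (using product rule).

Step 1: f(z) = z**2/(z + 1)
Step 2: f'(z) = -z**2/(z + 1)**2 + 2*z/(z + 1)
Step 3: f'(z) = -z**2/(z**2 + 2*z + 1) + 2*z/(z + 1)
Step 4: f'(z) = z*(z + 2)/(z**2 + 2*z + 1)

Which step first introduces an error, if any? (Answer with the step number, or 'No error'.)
No error

All steps in this derivation are correct.
The final answer f'(z) = z*(z + 2)/(z**2 + 2*z + 1) is valid.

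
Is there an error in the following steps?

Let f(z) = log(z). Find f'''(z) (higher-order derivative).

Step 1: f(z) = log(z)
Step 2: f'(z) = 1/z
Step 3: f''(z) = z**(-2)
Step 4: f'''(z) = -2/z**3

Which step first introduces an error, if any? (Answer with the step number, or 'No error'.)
Step 3

Step 3 is incorrect due to a sign flip.
The step shows: z**(-2)
The correct value should be: -1/z**2

Explanation: The sign of the whole expression was flipped: the term -1/z**2 was incorrectly written as z**(-2)
The later steps are derived from this incorrect expression, so the error originates in Step 3.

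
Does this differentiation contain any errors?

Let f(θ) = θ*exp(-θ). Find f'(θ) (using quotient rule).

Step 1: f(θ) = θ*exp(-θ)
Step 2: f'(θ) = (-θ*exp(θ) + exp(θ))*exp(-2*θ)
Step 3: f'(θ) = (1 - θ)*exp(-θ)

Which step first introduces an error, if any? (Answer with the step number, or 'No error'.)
No error

All steps in this derivation are correct.
The final answer f'(θ) = (1 - θ)*exp(-θ) is valid.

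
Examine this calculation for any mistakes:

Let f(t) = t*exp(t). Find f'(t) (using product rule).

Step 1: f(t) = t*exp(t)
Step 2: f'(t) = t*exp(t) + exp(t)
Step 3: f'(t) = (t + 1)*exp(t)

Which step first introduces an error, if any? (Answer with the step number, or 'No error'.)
No error

All steps in this derivation are correct.
The final answer f'(t) = (t + 1)*exp(t) is valid.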